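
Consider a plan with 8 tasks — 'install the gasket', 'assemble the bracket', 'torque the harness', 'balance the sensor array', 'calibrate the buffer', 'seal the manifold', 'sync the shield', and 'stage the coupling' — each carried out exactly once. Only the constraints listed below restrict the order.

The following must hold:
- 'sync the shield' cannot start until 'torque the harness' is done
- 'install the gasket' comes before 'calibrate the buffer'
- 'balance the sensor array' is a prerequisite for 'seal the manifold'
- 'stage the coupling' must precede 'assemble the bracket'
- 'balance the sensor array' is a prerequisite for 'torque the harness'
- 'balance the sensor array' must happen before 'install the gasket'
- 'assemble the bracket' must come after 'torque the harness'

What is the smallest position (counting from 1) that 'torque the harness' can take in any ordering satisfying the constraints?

2

Working backwards through the constraints from 'torque the harness', its only required predecessor is 'balance the sensor array'.
With 1 mandatory predecessor, the earliest 'torque the harness' can sit is position 1+1 = 2, and placing just that one first achieves it.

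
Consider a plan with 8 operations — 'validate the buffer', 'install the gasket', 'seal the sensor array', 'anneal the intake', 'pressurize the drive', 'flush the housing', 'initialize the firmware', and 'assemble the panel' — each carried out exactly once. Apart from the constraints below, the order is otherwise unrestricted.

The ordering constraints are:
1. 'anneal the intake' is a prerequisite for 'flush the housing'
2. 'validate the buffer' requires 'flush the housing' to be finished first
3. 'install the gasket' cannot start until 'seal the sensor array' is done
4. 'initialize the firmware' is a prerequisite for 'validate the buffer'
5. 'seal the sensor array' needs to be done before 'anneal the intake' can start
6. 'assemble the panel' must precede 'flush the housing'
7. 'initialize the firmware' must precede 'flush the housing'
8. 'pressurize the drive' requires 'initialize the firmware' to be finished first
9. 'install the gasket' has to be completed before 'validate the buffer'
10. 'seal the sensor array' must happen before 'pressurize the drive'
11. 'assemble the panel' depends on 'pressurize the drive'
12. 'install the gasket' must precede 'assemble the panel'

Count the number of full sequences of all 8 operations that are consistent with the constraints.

The operations with no prerequisites are 'seal the sensor array', 'initialize the firmware'; any of them can be placed first.
Enumerating by repeatedly choosing an available operation (one whose prerequisites are all placed) gives 23 distinct complete orderings.

23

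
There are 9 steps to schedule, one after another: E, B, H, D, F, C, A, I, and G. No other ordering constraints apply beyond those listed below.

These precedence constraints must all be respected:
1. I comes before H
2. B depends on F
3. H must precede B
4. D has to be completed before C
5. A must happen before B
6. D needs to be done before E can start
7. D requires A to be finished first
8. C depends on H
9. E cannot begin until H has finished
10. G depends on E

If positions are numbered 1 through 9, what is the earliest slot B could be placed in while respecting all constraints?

5

The steps that are forced before B, directly or transitively, are H, F, A, I. That's 4 steps.
So at minimum 4 steps come before B, putting B no earlier than position 5. That position is achievable by scheduling exactly those predecessors first.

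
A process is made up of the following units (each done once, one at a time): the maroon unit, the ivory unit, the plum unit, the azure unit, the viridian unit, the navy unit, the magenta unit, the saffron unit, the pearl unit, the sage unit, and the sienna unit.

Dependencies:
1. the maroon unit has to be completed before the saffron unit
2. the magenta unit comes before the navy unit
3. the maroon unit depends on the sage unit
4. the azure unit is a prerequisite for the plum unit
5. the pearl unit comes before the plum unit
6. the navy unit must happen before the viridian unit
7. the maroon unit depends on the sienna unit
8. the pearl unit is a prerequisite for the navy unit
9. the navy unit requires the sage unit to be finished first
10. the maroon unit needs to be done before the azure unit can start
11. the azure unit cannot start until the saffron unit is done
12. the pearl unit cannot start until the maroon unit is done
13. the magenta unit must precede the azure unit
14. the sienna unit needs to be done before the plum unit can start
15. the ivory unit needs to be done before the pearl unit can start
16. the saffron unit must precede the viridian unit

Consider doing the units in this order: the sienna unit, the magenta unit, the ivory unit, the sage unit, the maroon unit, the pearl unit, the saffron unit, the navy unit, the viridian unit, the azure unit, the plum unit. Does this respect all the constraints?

Yes

Checking each listed constraint against this order: for instance, the sienna unit is in position 1 and the plum unit in position 11, so that constraint holds — and the remaining constraints check out the same way.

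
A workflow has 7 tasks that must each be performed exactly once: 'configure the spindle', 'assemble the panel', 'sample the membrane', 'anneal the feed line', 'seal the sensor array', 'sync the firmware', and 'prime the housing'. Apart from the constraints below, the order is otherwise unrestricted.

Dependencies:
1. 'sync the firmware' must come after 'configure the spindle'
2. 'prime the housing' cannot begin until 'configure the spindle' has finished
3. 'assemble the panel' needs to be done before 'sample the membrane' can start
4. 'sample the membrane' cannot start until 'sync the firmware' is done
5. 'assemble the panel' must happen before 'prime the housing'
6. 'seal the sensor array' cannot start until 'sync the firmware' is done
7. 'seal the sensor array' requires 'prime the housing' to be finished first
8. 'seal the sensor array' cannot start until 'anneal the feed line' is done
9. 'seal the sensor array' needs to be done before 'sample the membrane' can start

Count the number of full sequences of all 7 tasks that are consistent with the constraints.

3 tasks have no prerequisites ('configure the spindle', 'assemble the panel', 'anneal the feed line'), so any of them could come first.
Systematically extending each partial ordering one task at a time and counting, there are 25 complete orderings.

25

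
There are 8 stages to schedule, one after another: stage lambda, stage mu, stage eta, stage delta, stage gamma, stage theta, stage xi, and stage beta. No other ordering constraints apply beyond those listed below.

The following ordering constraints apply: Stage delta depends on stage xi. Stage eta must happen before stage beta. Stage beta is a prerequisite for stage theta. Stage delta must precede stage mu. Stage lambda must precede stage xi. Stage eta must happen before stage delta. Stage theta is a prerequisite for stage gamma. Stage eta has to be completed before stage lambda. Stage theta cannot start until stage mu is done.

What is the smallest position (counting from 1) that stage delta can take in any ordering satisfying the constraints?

The stages that are forced before stage delta, directly or transitively, are stage lambda, stage eta, stage xi. That's 3 stages.
So at minimum 3 stages come before stage delta, putting stage delta no earlier than position 4. That position is achievable by scheduling exactly those predecessors first.

4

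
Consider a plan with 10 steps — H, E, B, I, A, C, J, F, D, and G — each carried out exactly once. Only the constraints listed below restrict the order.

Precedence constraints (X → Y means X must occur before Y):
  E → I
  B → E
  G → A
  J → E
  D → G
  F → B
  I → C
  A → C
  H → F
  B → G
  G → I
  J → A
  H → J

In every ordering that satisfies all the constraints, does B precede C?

Following the dependencies: B → E → I → C.
That forces B before C in every valid schedule.

Yes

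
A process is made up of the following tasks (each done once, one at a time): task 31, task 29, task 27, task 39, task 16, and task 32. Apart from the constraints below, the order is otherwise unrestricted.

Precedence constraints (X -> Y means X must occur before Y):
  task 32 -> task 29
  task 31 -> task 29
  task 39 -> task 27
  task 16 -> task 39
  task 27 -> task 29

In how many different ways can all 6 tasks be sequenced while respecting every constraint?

3 tasks have no prerequisites (task 31, task 16, task 32), so any of them could come first.
Counting all ways to extend the partial order to a total order gives 20.

20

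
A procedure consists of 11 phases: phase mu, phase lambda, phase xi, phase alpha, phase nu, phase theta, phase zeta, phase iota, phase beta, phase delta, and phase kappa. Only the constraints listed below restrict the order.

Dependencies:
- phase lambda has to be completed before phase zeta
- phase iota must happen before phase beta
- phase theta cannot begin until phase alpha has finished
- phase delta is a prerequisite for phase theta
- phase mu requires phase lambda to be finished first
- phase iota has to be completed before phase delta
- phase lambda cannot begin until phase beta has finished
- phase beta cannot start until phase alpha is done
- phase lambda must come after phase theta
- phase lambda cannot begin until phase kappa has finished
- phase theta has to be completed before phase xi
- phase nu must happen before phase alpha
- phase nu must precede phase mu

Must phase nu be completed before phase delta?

No chain of constraints connects phase nu to phase delta in either direction.
There exist valid orderings with phase delta before phase nu, so phase nu is not required to come first.

No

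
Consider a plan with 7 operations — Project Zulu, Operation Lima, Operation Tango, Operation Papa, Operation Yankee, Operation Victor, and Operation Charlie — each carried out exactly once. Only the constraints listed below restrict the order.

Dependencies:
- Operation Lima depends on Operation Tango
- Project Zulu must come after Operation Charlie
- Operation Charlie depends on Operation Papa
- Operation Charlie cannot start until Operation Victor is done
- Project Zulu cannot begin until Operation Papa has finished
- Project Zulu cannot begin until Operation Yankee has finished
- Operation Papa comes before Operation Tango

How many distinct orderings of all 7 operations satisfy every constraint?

87

3 operations have no prerequisites (Operation Papa, Operation Yankee, Operation Victor), so any of them could come first.
Enumerating by repeatedly choosing an available operation (one whose prerequisites are all placed) gives 87 distinct complete orderings.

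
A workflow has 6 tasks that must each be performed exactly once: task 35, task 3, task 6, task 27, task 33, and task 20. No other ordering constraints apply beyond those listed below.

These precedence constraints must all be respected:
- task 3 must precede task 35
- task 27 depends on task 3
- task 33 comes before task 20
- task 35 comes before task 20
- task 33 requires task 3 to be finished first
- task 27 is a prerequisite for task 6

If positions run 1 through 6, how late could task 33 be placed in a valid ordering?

The only task forced after task 33 (directly or by a chain) is task 20.
So at least 1 task follows task 33, putting task 33 no later than position 5. That position is achievable by scheduling everything else first.

5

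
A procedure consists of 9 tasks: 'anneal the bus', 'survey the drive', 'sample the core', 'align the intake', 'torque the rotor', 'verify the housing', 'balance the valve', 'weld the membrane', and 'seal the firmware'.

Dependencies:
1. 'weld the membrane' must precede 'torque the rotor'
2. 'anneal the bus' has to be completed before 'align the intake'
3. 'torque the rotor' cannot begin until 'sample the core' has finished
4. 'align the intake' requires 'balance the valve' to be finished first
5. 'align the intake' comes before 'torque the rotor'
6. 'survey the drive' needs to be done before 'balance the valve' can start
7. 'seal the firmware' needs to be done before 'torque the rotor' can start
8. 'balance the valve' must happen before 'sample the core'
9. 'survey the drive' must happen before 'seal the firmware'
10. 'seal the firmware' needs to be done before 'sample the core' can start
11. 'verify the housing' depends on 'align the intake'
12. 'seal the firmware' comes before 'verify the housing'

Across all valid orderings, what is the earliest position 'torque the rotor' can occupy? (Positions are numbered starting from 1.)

Every task that must precede 'torque the rotor' has to come before it. Tracing all chains that end at 'torque the rotor', those tasks are: 'anneal the bus', 'survey the drive', 'sample the core', 'align the intake', 'balance the valve', 'weld the membrane', 'seal the firmware' — 7 in total.
So at minimum 7 tasks come before 'torque the rotor', putting 'torque the rotor' no earlier than position 8. That position is achievable by scheduling exactly those predecessors first.

8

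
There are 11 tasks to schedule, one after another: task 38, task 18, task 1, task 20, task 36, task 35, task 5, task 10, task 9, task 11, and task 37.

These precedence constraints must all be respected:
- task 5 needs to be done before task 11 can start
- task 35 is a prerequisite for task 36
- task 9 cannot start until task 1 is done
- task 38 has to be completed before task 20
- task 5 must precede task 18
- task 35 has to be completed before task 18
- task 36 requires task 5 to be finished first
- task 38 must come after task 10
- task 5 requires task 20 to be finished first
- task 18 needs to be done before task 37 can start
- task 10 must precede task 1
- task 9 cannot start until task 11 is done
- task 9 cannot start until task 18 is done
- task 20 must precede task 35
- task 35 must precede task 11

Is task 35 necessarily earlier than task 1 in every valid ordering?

No chain of constraints connects task 35 to task 1 in either direction.
A valid ordering placing task 1 before task 35 exists, so the answer is no.

No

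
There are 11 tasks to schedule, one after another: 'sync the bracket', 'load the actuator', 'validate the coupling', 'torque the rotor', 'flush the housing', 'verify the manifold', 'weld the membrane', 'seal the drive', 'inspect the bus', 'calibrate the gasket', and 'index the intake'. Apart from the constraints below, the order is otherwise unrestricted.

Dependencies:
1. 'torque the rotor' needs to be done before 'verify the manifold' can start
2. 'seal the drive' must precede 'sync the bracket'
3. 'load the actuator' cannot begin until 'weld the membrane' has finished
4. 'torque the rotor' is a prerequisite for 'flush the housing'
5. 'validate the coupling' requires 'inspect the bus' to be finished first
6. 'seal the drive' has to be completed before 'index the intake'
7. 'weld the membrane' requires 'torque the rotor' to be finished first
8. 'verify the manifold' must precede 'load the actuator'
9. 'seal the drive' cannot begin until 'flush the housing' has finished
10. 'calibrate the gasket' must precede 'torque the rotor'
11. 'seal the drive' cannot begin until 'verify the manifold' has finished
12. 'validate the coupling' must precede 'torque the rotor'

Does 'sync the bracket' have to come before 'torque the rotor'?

In fact the dependencies run the other way: 'torque the rotor' → 'flush the housing' → 'seal the drive' → 'sync the bracket'.
So 'sync the bracket' never precedes 'torque the rotor'.

No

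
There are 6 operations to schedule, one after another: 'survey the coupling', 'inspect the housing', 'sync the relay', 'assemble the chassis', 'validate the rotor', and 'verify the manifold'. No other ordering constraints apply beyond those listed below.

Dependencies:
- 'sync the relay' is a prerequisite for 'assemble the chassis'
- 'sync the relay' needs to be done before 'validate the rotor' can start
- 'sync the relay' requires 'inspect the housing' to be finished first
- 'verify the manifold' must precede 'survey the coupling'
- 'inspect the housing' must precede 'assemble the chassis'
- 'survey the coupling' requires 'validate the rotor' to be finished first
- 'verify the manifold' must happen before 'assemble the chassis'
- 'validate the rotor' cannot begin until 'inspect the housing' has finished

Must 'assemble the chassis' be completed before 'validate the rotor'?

'assemble the chassis' and 'validate the rotor' are not related by any chain of constraints.
There exist valid orderings with 'validate the rotor' before 'assemble the chassis', so 'assemble the chassis' is not required to come first.

No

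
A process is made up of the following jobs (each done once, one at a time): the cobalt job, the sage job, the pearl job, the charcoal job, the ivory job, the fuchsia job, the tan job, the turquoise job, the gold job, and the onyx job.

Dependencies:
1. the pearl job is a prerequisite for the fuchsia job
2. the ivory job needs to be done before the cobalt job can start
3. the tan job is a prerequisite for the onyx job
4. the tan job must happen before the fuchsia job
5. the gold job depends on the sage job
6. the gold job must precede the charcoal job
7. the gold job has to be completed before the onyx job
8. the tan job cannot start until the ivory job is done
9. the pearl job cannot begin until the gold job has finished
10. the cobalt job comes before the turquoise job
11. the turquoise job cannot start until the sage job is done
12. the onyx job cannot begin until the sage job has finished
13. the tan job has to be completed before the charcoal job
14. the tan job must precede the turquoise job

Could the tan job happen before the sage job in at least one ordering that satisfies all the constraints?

Nothing in the constraints forces the sage job before the tan job — there is no chain from the sage job to the tan job.
So a valid ordering placing the tan job earlier than the sage job exists.

Yes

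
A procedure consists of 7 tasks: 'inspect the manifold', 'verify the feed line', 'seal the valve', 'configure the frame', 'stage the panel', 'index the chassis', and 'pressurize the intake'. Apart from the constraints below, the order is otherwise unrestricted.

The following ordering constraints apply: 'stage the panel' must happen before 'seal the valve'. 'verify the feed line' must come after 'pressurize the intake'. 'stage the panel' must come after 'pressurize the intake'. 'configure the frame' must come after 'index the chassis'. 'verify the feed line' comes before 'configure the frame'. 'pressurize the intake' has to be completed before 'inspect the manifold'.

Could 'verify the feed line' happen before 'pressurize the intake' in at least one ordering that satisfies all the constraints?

No

The constraints give a chain 'pressurize the intake' → 'verify the feed line', which forces 'pressurize the intake' before 'verify the feed line'.
So no valid ordering can have 'verify the feed line' before 'pressurize the intake'.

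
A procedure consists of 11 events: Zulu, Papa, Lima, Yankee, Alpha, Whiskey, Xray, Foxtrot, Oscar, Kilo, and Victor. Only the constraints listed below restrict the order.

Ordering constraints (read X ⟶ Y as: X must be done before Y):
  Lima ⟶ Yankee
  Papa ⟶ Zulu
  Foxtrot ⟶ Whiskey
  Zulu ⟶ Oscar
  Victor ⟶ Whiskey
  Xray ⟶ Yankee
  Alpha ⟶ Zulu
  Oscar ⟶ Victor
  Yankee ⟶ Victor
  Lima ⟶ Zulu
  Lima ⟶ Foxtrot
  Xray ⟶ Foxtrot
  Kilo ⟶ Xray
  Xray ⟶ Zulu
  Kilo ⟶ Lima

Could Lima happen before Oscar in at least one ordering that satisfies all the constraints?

Lima is actually forced before Oscar by the constraints, so certainly some valid ordering has Lima first.

Yes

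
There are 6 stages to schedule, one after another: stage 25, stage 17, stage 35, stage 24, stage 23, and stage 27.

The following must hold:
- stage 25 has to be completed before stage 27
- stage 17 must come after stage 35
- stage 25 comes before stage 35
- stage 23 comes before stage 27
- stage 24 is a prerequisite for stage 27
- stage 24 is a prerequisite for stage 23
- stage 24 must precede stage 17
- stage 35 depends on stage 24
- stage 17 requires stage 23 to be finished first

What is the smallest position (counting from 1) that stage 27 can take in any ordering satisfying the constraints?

The stages that are forced before stage 27, directly or transitively, are stage 25, stage 24, stage 23. That's 3 stages.
So at minimum 3 stages come before stage 27, putting stage 27 no earlier than position 4. That position is achievable by scheduling exactly those predecessors first.

4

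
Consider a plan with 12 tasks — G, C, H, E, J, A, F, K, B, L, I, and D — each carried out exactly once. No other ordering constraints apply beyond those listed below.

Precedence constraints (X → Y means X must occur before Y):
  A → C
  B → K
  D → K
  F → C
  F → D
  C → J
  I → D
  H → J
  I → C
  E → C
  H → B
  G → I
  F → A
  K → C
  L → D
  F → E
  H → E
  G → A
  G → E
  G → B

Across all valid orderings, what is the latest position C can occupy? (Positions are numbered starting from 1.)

Following the constraints forward from C, its only required successor is J.
So at least 1 task follows C, putting C no later than position 11. That position is achievable by scheduling everything else first.

11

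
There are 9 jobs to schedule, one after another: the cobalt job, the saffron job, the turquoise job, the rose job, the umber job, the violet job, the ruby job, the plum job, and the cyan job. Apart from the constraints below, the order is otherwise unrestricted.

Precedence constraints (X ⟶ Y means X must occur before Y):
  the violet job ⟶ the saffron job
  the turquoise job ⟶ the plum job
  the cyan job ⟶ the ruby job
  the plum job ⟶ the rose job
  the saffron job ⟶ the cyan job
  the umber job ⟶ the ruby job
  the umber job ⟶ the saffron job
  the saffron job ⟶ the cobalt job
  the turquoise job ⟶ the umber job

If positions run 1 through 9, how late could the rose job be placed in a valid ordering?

9

No constraint forces any job after the rose job, so it can be placed last, in position 9.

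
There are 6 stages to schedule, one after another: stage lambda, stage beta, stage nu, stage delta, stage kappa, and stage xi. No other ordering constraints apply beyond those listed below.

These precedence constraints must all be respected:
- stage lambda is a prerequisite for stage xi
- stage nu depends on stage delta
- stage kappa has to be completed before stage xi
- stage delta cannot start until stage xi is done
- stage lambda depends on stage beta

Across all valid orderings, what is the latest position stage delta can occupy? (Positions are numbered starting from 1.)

5

Following the constraints forward from stage delta, its only required successor is stage nu.
With 1 mandatory successor out of 6 stages total, the latest slot for stage delta is 6−1 = 5, and it's reachable by doing all non-successors before stage delta.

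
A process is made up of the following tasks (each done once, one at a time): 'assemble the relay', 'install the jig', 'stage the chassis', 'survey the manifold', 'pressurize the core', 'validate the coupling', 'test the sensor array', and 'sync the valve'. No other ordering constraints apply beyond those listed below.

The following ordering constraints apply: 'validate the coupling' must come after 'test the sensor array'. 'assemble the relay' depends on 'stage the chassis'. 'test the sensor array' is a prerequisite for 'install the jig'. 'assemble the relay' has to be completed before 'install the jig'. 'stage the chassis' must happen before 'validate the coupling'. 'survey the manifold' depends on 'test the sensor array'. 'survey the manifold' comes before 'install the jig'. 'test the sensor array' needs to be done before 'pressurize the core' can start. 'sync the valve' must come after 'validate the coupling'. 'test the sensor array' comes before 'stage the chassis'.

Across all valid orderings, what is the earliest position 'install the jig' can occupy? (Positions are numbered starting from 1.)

The tasks that are forced before 'install the jig', directly or transitively, are 'assemble the relay', 'stage the chassis', 'survey the manifold', 'test the sensor array'. That's 4 tasks.
With 4 mandatory predecessors, the earliest 'install the jig' can sit is position 4+1 = 5, and placing just those 4 first achieves it.

5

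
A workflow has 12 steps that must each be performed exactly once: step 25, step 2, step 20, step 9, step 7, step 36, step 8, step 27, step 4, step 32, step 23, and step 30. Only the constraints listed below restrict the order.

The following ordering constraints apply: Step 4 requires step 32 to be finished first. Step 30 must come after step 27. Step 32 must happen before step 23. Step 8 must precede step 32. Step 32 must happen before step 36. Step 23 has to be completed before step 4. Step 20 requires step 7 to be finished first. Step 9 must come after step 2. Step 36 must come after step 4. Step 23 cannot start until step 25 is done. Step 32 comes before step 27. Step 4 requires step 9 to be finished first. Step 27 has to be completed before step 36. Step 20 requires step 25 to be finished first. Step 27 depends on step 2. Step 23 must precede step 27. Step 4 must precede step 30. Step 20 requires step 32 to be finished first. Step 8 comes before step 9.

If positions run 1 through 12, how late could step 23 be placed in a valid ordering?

8

Every step that must follow step 23 has to come after it. Tracing all chains starting from step 23, those steps are: step 36, step 27, step 4, step 30 — 4 in total.
With 4 mandatory successors out of 12 steps total, the latest slot for step 23 is 12−4 = 8, and it's reachable by doing all non-successors before step 23.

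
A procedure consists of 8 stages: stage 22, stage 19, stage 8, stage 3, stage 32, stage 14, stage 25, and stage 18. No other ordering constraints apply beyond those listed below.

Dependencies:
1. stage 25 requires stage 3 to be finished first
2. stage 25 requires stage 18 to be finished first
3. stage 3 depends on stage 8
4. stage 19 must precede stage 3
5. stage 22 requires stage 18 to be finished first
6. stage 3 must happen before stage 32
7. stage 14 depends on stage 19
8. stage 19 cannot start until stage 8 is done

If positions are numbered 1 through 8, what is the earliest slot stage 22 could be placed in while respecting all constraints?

2

The only stage forced before stage 22 (directly or transitively) is stage 18.
With 1 mandatory predecessor, the earliest stage 22 can sit is position 1+1 = 2, and placing just that one first achieves it.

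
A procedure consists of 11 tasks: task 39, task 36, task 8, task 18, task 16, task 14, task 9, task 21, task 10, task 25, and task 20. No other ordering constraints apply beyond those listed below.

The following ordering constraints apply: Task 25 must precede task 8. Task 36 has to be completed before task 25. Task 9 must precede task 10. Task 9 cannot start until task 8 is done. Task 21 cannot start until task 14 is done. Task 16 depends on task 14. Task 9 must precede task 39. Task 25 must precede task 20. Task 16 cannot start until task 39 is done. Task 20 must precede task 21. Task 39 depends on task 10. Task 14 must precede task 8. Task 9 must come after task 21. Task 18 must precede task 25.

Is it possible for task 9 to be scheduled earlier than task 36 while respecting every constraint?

No

There is a dependency chain task 36 → task 25 → task 8 → task 9, so task 9 always comes after task 36.
So no valid ordering can have task 9 before task 36.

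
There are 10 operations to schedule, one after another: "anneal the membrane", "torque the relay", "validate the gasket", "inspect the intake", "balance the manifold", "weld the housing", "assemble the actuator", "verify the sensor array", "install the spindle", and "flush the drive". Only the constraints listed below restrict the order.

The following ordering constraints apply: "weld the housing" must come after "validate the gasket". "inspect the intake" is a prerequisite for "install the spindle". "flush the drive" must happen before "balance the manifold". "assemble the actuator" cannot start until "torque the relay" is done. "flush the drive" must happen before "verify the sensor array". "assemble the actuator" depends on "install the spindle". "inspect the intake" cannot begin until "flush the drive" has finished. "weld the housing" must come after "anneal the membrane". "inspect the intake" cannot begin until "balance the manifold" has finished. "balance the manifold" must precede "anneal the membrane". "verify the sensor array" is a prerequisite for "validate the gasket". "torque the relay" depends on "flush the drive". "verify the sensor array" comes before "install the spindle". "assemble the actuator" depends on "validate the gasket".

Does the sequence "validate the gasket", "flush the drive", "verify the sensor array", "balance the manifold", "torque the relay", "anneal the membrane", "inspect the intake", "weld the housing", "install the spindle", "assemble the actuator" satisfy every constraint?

No

The sequence places "validate the gasket" ahead of "verify the sensor array".
But one of the constraints requires "verify the sensor array" before "validate the gasket", so this ordering violates it.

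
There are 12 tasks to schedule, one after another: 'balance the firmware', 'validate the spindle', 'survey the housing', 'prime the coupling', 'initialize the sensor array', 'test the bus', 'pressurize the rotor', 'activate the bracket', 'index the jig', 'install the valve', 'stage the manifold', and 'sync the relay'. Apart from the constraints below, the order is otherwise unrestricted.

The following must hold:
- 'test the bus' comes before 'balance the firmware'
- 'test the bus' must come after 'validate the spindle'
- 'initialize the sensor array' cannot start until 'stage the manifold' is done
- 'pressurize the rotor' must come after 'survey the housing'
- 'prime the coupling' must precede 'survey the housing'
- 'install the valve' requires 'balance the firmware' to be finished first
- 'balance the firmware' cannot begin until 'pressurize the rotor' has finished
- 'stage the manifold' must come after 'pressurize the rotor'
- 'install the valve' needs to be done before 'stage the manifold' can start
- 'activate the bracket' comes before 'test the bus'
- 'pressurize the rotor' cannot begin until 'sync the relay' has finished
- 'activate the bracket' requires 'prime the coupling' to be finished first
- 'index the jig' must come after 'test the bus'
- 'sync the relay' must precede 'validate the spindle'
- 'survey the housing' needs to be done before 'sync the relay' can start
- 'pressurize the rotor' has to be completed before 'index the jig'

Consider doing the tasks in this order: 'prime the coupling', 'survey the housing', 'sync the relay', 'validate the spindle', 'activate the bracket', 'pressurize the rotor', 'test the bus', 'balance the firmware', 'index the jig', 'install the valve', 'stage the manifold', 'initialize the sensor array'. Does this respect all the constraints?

Checking each listed constraint against this order: for instance, 'pressurize the rotor' is in position 6 and 'stage the manifold' in position 11, so that constraint holds — and the remaining constraints check out the same way.

Yes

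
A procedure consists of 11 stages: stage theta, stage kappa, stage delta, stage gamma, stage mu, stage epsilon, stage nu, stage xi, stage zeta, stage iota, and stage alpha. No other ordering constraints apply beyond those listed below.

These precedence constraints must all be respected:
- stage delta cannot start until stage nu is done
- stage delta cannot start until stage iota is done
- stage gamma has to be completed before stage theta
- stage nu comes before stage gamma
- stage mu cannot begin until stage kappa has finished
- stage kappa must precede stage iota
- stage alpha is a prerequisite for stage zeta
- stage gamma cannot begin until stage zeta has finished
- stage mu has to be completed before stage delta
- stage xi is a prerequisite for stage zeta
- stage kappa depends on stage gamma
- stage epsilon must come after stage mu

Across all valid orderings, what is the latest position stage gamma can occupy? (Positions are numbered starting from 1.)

5

Following every chain forward from stage gamma, the stages that must come later are stage theta, stage kappa, stage delta, stage mu, stage epsilon, stage iota — 6 of them.
With 6 mandatory successors out of 11 stages total, the latest slot for stage gamma is 11−6 = 5, and it's reachable by doing all non-successors before stage gamma.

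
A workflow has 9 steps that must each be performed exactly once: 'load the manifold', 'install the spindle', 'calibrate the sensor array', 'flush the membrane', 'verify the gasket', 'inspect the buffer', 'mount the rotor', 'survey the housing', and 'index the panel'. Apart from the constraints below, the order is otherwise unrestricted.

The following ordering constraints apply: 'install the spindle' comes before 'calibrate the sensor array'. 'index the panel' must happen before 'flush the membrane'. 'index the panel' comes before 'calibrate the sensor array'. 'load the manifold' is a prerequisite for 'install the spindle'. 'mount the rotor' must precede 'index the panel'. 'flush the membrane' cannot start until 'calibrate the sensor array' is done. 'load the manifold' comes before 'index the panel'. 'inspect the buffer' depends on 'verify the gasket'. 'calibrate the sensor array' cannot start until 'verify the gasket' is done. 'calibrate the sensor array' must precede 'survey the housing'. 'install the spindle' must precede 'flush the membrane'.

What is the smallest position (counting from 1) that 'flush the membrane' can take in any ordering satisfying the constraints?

The steps that are forced before 'flush the membrane', directly or transitively, are 'load the manifold', 'install the spindle', 'calibrate the sensor array', 'verify the gasket', 'mount the rotor', 'index the panel'. That's 6 steps.
So at minimum 6 steps come before 'flush the membrane', putting 'flush the membrane' no earlier than position 7. That position is achievable by scheduling exactly those predecessors first.

7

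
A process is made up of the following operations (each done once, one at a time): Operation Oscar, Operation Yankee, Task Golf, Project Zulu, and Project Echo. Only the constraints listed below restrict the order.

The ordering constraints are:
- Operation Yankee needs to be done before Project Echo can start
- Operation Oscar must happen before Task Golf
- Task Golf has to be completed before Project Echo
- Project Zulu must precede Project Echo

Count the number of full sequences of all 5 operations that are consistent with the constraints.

12

The operations with no prerequisites are Operation Oscar, Operation Yankee, Project Zulu; any of them can be placed first.
Enumerating by repeatedly choosing an available operation (one whose prerequisites are all placed) gives 12 distinct complete orderings.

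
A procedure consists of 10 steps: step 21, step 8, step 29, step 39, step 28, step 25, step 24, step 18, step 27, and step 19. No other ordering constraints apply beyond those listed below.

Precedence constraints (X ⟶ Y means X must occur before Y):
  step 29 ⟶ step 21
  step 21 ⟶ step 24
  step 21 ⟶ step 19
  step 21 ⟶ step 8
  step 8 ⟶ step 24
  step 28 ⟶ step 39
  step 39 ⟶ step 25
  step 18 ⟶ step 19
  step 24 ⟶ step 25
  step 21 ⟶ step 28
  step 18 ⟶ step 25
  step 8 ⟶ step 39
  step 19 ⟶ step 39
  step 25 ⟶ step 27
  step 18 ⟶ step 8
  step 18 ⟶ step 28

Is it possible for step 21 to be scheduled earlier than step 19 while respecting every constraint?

Every valid ordering already has step 21 before step 19 (the constraints require it), so in particular at least one does.

Yes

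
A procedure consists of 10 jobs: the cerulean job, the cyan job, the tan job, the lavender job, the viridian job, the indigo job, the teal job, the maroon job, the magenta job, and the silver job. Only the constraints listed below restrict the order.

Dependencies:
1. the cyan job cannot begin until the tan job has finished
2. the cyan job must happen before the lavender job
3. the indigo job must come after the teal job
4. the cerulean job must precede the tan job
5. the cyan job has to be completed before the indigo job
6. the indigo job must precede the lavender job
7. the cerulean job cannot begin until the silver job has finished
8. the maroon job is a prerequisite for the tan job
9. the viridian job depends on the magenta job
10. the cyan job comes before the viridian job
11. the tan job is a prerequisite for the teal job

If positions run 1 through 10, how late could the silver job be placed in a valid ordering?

3

The jobs that are forced after the silver job, directly or by a chain of constraints, are the cerulean job, the cyan job, the tan job, the lavender job, the viridian job, the indigo job, the teal job. That's 7 jobs.
With 7 mandatory successors out of 10 jobs total, the latest slot for the silver job is 10−7 = 3, and it's reachable by doing all non-successors before the silver job.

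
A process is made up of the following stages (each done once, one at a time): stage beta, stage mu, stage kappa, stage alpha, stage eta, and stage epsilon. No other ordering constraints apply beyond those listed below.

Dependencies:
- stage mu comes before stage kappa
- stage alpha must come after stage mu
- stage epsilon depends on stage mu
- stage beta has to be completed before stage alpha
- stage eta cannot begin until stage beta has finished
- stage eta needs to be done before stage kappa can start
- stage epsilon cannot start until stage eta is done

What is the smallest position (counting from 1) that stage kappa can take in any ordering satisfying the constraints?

4

The stages that are forced before stage kappa, directly or transitively, are stage beta, stage mu, stage eta. That's 3 stages.
So at minimum 3 stages come before stage kappa, putting stage kappa no earlier than position 4. That position is achievable by scheduling exactly those predecessors first.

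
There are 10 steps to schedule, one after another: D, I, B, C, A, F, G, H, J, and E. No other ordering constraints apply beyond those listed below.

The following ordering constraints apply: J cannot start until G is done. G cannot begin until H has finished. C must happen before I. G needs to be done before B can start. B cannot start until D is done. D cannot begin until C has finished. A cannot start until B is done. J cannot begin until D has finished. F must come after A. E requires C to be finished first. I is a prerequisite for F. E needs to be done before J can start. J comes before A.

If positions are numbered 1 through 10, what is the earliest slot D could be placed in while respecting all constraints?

2

The only step forced before D (directly or transitively) is C.
With 1 mandatory predecessor, the earliest D can sit is position 1+1 = 2, and placing just that one first achieves it.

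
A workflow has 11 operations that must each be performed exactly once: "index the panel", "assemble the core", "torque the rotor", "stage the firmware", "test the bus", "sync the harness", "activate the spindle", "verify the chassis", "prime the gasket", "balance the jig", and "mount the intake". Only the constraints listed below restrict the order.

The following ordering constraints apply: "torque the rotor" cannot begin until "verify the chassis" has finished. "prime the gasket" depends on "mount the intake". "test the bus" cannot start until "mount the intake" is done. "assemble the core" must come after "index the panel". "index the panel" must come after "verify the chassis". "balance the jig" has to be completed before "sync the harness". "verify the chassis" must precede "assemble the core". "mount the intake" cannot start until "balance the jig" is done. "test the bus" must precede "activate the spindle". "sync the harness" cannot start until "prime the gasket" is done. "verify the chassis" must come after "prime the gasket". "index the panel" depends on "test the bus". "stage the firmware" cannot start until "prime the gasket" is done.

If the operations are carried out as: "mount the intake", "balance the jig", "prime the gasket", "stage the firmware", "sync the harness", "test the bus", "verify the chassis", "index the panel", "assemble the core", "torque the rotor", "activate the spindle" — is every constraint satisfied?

No

In the proposed order, "mount the intake" appears before "balance the jig".
Since "balance the jig" is required before "mount the intake", the ordering is invalid.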